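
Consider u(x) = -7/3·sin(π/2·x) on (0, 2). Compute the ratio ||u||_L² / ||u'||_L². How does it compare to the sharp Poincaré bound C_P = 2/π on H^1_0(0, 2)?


||u||_L² / ||u'||_L² = 2/π = C_P.

u(x) = -7/3·sin(π/2·x), so u'(x) = -7*π*cos(π*x/2)/6.
Writing u(x) = A·sin(kπx/L) with A = -7/3 and k = 1, use ∫_0^L sin²(kπx/L) dx = L/2 and ∫_0^L cos²(kπx/L) dx = L/2.
u² = 49/9·sin²(π/2·x) and (u')² = 49*π^2/36·cos²(π/2·x), and each of sin², cos² integrates to L/2 = 1 over (0, 2).
∫_0^2 u² dx = 49/9, so ||u||_L² = 7/3.
∫_0^2 (u')² dx = 49*π^2/36, so ||u'||_L² = 7*π/6.
Ratio ||u||_L² / ||u'||_L² = 2/π.
Sharp Poincaré constant on H^1_0(0, 2) is C_P = L/π = 2/π, achieved by sin(π/2·x).
This is the k = 1 eigenfunction (up to amplitude), so the ratio equals the sharp Poincaré constant exactly.


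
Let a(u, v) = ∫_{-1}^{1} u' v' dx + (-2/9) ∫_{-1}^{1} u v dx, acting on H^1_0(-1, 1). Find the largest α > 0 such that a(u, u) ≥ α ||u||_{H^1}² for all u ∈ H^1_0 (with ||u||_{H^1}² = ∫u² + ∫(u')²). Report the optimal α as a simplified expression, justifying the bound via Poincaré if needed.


α = (-8/9 + π^2)/(4 + π^2)

Coercivity of a(·,·) on H^1_0(-1, 1) means a(u, u) ≥ α ||u||_{H^1}² for every u ∈ H^1_0.
The interval has length L = 2, and Poincaré/coercivity depend only on L. Here a(u, u) = ∫(u')² + (-2/9)·∫u².
Here c = -2/9 < 0 with |c| < (π/L)² = π^2/4, so coercivity still holds. The condition a(u,u) ≥ α||u||_{H^1}² reads (1−α)∫(u')² ≥ (α−c)∫u². Any admissible α is ≤ 1 (rapidly oscillating u have ∫u²/∫(u')² → 0), and α = 1 would force 0 ≥ (1−c)∫u², impossible since c < 1; so 1−α > 0. By the sharp Poincaré inequality on H^1_0 of an interval of length L, ∫(u')² ≥ (π/L)²∫u² with equality for the first sine mode sin(π(x−x₀)/L) (x₀ the left endpoint), so the inequality holds for all u iff (1−α)(π/L)² ≥ α − c, i.e. α ≤ ((π/L)² + c)/((π/L)² + 1) = (1 + c(L/π)²)/(1 + (L/π)²). (Direct route, valid since c ≤ 0: Poincaré gives c∫u² ≥ c(L/π)²∫(u')², so a(u,u) ≥ (1 + c(L/π)²)∫(u')², while ||u||_{H^1}² ≤ (1 + (L/π)²)∫(u')²; dividing yields the same α.) With (π/L)² = π^2/4 and c = -2/9, the largest admissible constant is α = ((π/L)² + c)/((π/L)² + 1).
Simplifying, α = (-8/9 + π^2)/(4 + π^2).


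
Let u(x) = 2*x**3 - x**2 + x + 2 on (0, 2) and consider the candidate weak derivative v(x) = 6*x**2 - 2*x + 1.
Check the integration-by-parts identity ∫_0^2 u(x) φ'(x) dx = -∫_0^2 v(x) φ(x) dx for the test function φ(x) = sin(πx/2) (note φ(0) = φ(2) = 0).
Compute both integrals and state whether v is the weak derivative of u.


LHS = -44/π + 192/π^3, RHS = -44/π + 192/π^3. Yes, v = u' weakly.

u(x) = 2*x**3 - x**2 + x + 2, classical derivative u'(x) = 6*x**2 - 2*x + 1.
φ(x) = sin(πx/2), so φ'(x) = π*cos(π*x/2)/2.
Note φ(0) = φ(2) = 0, so the boundary term u·φ vanishes.
LHS = ∫_0^2 u(x) φ'(x) dx = ∫_0^2 (π*x^3*cos(π*x/2) - π*x^2*cos(π*x/2)/2 + π*x*cos(π*x/2)/2 + π*cos(π*x/2)) dx. Term by term:
  ∫_0^2 π*cos(π*x/2) dx = 0;  ∫_0^2 π*x^3*cos(π*x/2) dx = -48/π + 192/π^3;  ∫_0^2 π*x*cos(π*x/2)/2 dx = -4/π;
  ∫_0^2 -π*x^2*cos(π*x/2)/2 dx = 8/π.
Sum: 0 + -48/π + 192/π^3 − 4/π + 8/π = -44/π + 192/π^3.
So LHS = -44/π + 192/π^3.
∫_0^2 v(x) φ(x) dx = ∫_0^2 (6*x^2*sin(π*x/2) - 2*x*sin(π*x/2) + sin(π*x/2)) dx. Term by term:
  ∫_0^2 -2*x*sin(π*x/2) dx = -8/π;  ∫_0^2 6*x^2*sin(π*x/2) dx = -192/π^3 + 48/π;  ∫_0^2 sin(π*x/2) dx = 4/π.
Sum: -8/π + -192/π^3 + 48/π + 4/π = -192/π^3 + 44/π.
So RHS = -∫_0^2 v(x) φ(x) dx = -44/π + 192/π^3.
LHS = RHS, so the identity holds for this test φ.
Moreover u is smooth here and v(x) = u'(x) = 6*x**2 - 2*x + 1 pointwise, so the identity holds for every test function. Hence v is the weak derivative of u.


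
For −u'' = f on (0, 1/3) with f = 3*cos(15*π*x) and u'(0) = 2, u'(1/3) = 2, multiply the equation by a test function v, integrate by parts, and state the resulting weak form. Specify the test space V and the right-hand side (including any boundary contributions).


V = H^1(0, 1/3) (v unrestricted at boundary; u is determined up to an additive constant); weak form: ∫_0^1/3 u'v' dx = ∫_0^1/3 (3*cos(15*π*x)) v dx + 2·v(1/3) − 2·v(0) for all v ∈ V.

Multiply both sides by a test function v and integrate from 0 to 1/3:
  ∫_0^1/3 −u''(x) v(x) dx = ∫_0^1/3 f(x) v(x) dx.
Integrate the LHS by parts once:
  ∫_0^1/3 −u'' v dx = −[u'(x) v(x)]_0^1/3 + ∫_0^1/3 u'(x) v'(x) dx.
Thus ∫_0^1/3 u'(x) v'(x) dx = ∫_0^1/3 f(x) v(x) dx + [u'(x) v(x)]_0^1/3.
Choose V so that boundary terms are either known or forced to vanish.
u has inhomogeneous Neumann u'(0) = 2, u'(1/3) = 2. [u' v]_0^1/3 = (2)·v(1/3) − (2)·v(0) = 2·v(1/3) − 2·v(0). Take V = H^1(0, 1/3); boundary term becomes part of RHS.
Weak formulation: find u (satisfying any essential BC) such that ∫_0^1/3 u'(x) v'(x) dx = ∫_0^1/3 f v dx + 2·v(1/3) − 2·v(0) for all v ∈ V (Neumann data are natural BCs: they enter the RHS as boundary terms).
Substituting f(x) = 3*cos(15*π*x), the right-hand side is ∫_0^1/3 (3*cos(15*π*x)) v dx + 2·v(1/3) − 2·v(0).
Compatibility check (pure Neumann): taking v ≡ 1 ∈ V gives 0 = ∫_0^1/3 f dx + (2) − (2), i.e. ∫_0^1/3 f dx must equal u'(0) − u'(1/3) = 0. Indeed ∫_0^1/3 (3*cos(15*π*x)) dx = 0, so the data are compatible. The solution is then unique only up to an additive constant (fix it e.g. by requiring ∫_0^1/3 u dx = 0).


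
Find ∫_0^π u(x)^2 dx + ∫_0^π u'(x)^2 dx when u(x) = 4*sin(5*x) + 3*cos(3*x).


||u||_{H^1(0,π)}^2 = 253*π

u'(x) = -9*sin(3*x) + 20*cos(5*x).
Expand u² and (u')² and integrate term by term on (0, π), using: for integers n ≥ 1, ∫_0^π sin²(nx) dx = ∫_0^π cos²(nx) dx = π/2; for n ≠ n', ∫_0^π sin(nx)sin(n'x) dx = ∫_0^π cos(nx)cos(n'x) dx = 0; and by product-to-sum, ∫_0^π sin(nx)cos(n'x) dx = ½∫_0^π [sin((n+n')x) + sin((n−n')x)] dx, which is 0 when n+n' is even and 2n/(n²−n'²) when n+n' is odd (it need not vanish on (0, π)).
  u² squared terms: (3)²·∫cos(3x)² dx = 9·π/2 = 9*π/2;  (4)²·∫sin(5x)² dx = 16·π/2 = 8*π.
  u² cross terms: 2·(3)·(4)·∫cos(3x)·sin(5x) dx = 24·(0) = 0.
  So ∫_0^π u² dx = 9*π/2 + 8*π + 0 = 25*π/2.
  (u')² squared terms: (-9)²·∫sin(3x)² dx = 81·π/2 = 81*π/2;  (20)²·∫cos(5x)² dx = 400·π/2 = 200*π.
  (u')² cross terms: 2·(-9)·(20)·∫sin(3x)·cos(5x) dx = -360·(0) = 0.
  So ∫_0^π (u')² dx = 81*π/2 + 200*π + 0 = 481*π/2.
||u||_{H^1}^2 = (25*π/2) + (481*π/2) = 253*π.


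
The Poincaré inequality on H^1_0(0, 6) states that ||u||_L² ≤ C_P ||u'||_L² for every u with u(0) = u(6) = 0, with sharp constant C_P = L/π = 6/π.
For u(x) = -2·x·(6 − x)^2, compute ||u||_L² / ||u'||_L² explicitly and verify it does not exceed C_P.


||u||_L² / ||u'||_L² = 3*sqrt(14)/7 < C_P = 6/π.

u(x) = -2·x·(6 − x)^2, so u'(x) = 6*(2 - x)*(x - 6).
u(x) = -2·x·(6 − x)^2 vanishes at x = 0 and x = 6, so u ∈ H^1_0(0, 6). Differentiate via the product rule and integrate the resulting polynomials term by term.
  ∫_0^6 u² dx = ∫_0^6 (4*x^6 - 96*x^5 + 864*x^4 - 3456*x^3 + 5184*x^2) dx. Term by term:
    ∫_0^6 4*x^6 dx = 1119744/7;  ∫_0^6 -96*x^5 dx = -746496;  ∫_0^6 864*x^4 dx = 6718464/5;
    ∫_0^6 -3456*x^3 dx = -1119744;  ∫_0^6 5184*x^2 dx = 373248.
  Sum: 1119744/7 − 746496 + 6718464/5 − 1119744 + 373248 = 373248/35.
  ∫_0^6 (u')² dx = ∫_0^6 (36*x^4 - 576*x^3 + 3168*x^2 - 6912*x + 5184) dx. Term by term:
    ∫_0^6 36*x^4 dx = 279936/5;  ∫_0^6 -576*x^3 dx = -186624;  ∫_0^6 3168*x^2 dx = 228096;
    ∫_0^6 -6912*x dx = -124416;  ∫_0^6 5184 dx = 31104.
  Sum: 279936/5 − 186624 + 228096 − 124416 + 31104 = 20736/5.
∫_0^6 u² dx = 373248/35, so ||u||_L² = 432*sqrt(70)/35.
∫_0^6 (u')² dx = 20736/5, so ||u'||_L² = 144*sqrt(5)/5.
Ratio ||u||_L² / ||u'||_L² = 3*sqrt(14)/7.
Sharp Poincaré constant on H^1_0(0, 6) is C_P = L/π = 6/π, achieved by sin(π/6·x).
A polynomial bump cannot attain the sharp Poincaré constant (only the first sine eigenfunction does), so the ratio is strictly less than C_P, consistent with ||u||_L² ≤ C_P ||u'||_L².


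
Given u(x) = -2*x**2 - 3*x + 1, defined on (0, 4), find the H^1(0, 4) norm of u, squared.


||u||_{H^1}^2 = 11096/5

The H^1 norm (squared) on an interval (0, L) is
  ||u||_{H^1}^2 = ∫_0^L u(x)^2 dx + ∫_0^L u'(x)^2 dx.
Compute u'(x) = -4*x - 3.
Then u(x)^2 = 4*x**4 + 12*x**3 + 5*x**2 - 6*x + 1 and u'(x)^2 = 16*x**2 + 24*x + 9.
Integrate each monomial from 0 to 4 using ∫_0^4 c·x^n dx = c·4^(n+1)/(n+1):
  ∫_0^4 u(x)^2 dx = ∫_0^4 (4*x^4 + 12*x^3 + 5*x^2 - 6*x + 1) dx. Term by term:
    ∫_0^4 4*x^4 dx = 4096/5;  ∫_0^4 12*x^3 dx = 768;  ∫_0^4 5*x^2 dx = 320/3;
    ∫_0^4 -6*x dx = -48;  ∫_0^4 1 dx = 4.
  Sum: 4096/5 + 768 + 320/3 − 48 + 4 = 24748/15.
  ∫_0^4 u'(x)^2 dx = ∫_0^4 (16*x^2 + 24*x + 9) dx. Term by term:
    ∫_0^4 16*x^2 dx = 1024/3;  ∫_0^4 24*x dx = 192;  ∫_0^4 9 dx = 36.
  Sum: 1024/3 + 192 + 36 = 1708/3.
Adding: ||u||_{H^1}^2 = 24748/15 + 1708/3 = 11096/5.


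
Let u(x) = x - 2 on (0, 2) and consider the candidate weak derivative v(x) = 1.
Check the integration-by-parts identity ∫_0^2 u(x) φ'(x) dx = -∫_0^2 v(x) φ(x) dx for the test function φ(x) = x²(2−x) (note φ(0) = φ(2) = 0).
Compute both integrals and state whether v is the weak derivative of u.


LHS = -4/3, RHS = -4/3. Yes, v = u' weakly.

u(x) = x - 2, classical derivative u'(x) = 1.
φ(x) = x²(2−x), so φ'(x) = x*(4 - 3*x).
Note φ(0) = φ(2) = 0, so the boundary term u·φ vanishes.
LHS = ∫_0^2 u(x) φ'(x) dx = ∫_0^2 (-3*x^3 + 10*x^2 - 8*x) dx. Term by term:
  ∫_0^2 -3*x^3 dx = -12;  ∫_0^2 10*x^2 dx = 80/3;  ∫_0^2 -8*x dx = -16.
Sum: -12 + 80/3 − 16 = -4/3.
So LHS = -4/3.
∫_0^2 v(x) φ(x) dx = ∫_0^2 (-x^3 + 2*x^2) dx. Term by term:
  ∫_0^2 -x^3 dx = -4;  ∫_0^2 2*x^2 dx = 16/3.
Sum: -4 + 16/3 = 4/3.
So RHS = -∫_0^2 v(x) φ(x) dx = -4/3.
LHS = RHS, so the identity holds for this test φ.
Moreover u is smooth here and v(x) = u'(x) = 1 pointwise, so the identity holds for every test function. Hence v is the weak derivative of u.


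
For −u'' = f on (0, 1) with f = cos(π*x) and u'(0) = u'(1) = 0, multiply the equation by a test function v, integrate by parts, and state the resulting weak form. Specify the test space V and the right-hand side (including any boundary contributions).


V = H^1(0, 1) (no boundary constraint on v; u is determined up to an additive constant); weak form: ∫_0^1 u'v' dx = ∫_0^1 (cos(π*x)) v dx for all v ∈ V.

Multiply both sides by a test function v and integrate from 0 to 1:
  ∫_0^1 −u''(x) v(x) dx = ∫_0^1 f(x) v(x) dx.
Integrate the LHS by parts once:
  ∫_0^1 −u'' v dx = −[u'(x) v(x)]_0^1 + ∫_0^1 u'(x) v'(x) dx.
Thus ∫_0^1 u'(x) v'(x) dx = ∫_0^1 f(x) v(x) dx + [u'(x) v(x)]_0^1.
Choose V so that boundary terms are either known or forced to vanish.
u has homogeneous Neumann: u'(0) = u'(1) = 0. So [u' v]_0^1 = 0·v(1) − 0·v(0) = 0 for any v; take V = H^1(0, 1).
Weak formulation: find u (satisfying any essential BC) such that ∫_0^1 u'(x) v'(x) dx = ∫_0^1 f v dx for all v ∈ V (homogeneous Neumann, so boundary terms vanish).
Substituting f(x) = cos(π*x), the right-hand side is ∫_0^1 (cos(π*x)) v dx.
Compatibility check (pure Neumann): taking v ≡ 1 ∈ V gives 0 = ∫_0^1 f dx + (0) − (0), i.e. ∫_0^1 f dx must equal u'(0) − u'(1) = 0. Indeed ∫_0^1 (cos(π*x)) dx = 0, so the data are compatible. The solution is then unique only up to an additive constant (fix it e.g. by requiring ∫_0^1 u dx = 0).


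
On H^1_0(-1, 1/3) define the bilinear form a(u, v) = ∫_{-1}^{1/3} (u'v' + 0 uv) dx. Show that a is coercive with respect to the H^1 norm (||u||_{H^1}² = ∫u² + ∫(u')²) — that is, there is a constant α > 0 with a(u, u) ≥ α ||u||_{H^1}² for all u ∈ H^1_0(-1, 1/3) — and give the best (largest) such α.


α = 9*π^2/(16 + 9*π^2)

Coercivity of a(·,·) on H^1_0(-1, 1/3) means a(u, u) ≥ α ||u||_{H^1}² for every u ∈ H^1_0.
The interval has length L = 4/3, and Poincaré/coercivity depend only on L. Here a(u, u) = ∫(u')² + (0)·∫u².
Here c = 0, so a(u,u) = ∫(u')² alone. The condition a(u,u) ≥ α||u||_{H^1}² reads (1−α)∫(u')² ≥ (α−c)∫u². Any admissible α is ≤ 1 (rapidly oscillating u have ∫u²/∫(u')² → 0), and α = 1 would force 0 ≥ (1−c)∫u², impossible since c < 1; so 1−α > 0. By the sharp Poincaré inequality on H^1_0 of an interval of length L, ∫(u')² ≥ (π/L)²∫u² with equality for the first sine mode sin(π(x−x₀)/L) (x₀ the left endpoint), so the inequality holds for all u iff (1−α)(π/L)² ≥ α − c, i.e. α ≤ ((π/L)² + c)/((π/L)² + 1) = (1 + c(L/π)²)/(1 + (L/π)²). (Direct route, valid since c ≤ 0: Poincaré gives c∫u² ≥ c(L/π)²∫(u')², so a(u,u) ≥ (1 + c(L/π)²)∫(u')², while ||u||_{H^1}² ≤ (1 + (L/π)²)∫(u')²; dividing yields the same α.) With (π/L)² = 9*π^2/16 and c = 0, the largest admissible constant is α = ((π/L)² + c)/((π/L)² + 1).
Simplifying, α = 9*π^2/(16 + 9*π^2).


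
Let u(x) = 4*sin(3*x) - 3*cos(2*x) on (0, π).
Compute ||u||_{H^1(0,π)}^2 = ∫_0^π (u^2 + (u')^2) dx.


||u||_{H^1(0,π)}^2 = -144 + 205*π/2

u'(x) = 6*sin(2*x) + 12*cos(3*x).
Expand u² and (u')² and integrate term by term on (0, π), using: for integers n ≥ 1, ∫_0^π sin²(nx) dx = ∫_0^π cos²(nx) dx = π/2; for n ≠ n', ∫_0^π sin(nx)sin(n'x) dx = ∫_0^π cos(nx)cos(n'x) dx = 0; and by product-to-sum, ∫_0^π sin(nx)cos(n'x) dx = ½∫_0^π [sin((n+n')x) + sin((n−n')x)] dx, which is 0 when n+n' is even and 2n/(n²−n'²) when n+n' is odd (it need not vanish on (0, π)).
  u² squared terms: (-3)²·∫cos(2x)² dx = 9·π/2 = 9*π/2;  (4)²·∫sin(3x)² dx = 16·π/2 = 8*π.
  u² cross terms: 2·(-3)·(4)·∫cos(2x)·sin(3x) dx = -24·(6/5) = -144/5.
  So ∫_0^π u² dx = 9*π/2 + 8*π − 144/5 = -144/5 + 25*π/2.
  (u')² squared terms: (6)²·∫sin(2x)² dx = 36·π/2 = 18*π;  (12)²·∫cos(3x)² dx = 144·π/2 = 72*π.
  (u')² cross terms: 2·(6)·(12)·∫sin(2x)·cos(3x) dx = 144·(-4/5) = -576/5.
  So ∫_0^π (u')² dx = 18*π + 72*π − 576/5 = -576/5 + 90*π.
||u||_{H^1}^2 = (-144/5 + 25*π/2) + (-576/5 + 90*π) = -144 + 205*π/2.


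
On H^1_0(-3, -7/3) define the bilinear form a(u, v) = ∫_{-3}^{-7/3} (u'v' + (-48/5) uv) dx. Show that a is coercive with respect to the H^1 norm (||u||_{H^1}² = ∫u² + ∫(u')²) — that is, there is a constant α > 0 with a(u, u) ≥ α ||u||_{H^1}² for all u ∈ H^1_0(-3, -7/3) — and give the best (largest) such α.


α = 3*(-64 + 15*π^2)/(5*(4 + 9*π^2))

Coercivity of a(·,·) on H^1_0(-3, -7/3) means a(u, u) ≥ α ||u||_{H^1}² for every u ∈ H^1_0.
The interval has length L = 2/3, and Poincaré/coercivity depend only on L. Here a(u, u) = ∫(u')² + (-48/5)·∫u².
Here c = -48/5 < 0 with |c| < (π/L)² = 9*π^2/4, so coercivity still holds. The condition a(u,u) ≥ α||u||_{H^1}² reads (1−α)∫(u')² ≥ (α−c)∫u². Any admissible α is ≤ 1 (rapidly oscillating u have ∫u²/∫(u')² → 0), and α = 1 would force 0 ≥ (1−c)∫u², impossible since c < 1; so 1−α > 0. By the sharp Poincaré inequality on H^1_0 of an interval of length L, ∫(u')² ≥ (π/L)²∫u² with equality for the first sine mode sin(π(x−x₀)/L) (x₀ the left endpoint), so the inequality holds for all u iff (1−α)(π/L)² ≥ α − c, i.e. α ≤ ((π/L)² + c)/((π/L)² + 1) = (1 + c(L/π)²)/(1 + (L/π)²). (Direct route, valid since c ≤ 0: Poincaré gives c∫u² ≥ c(L/π)²∫(u')², so a(u,u) ≥ (1 + c(L/π)²)∫(u')², while ||u||_{H^1}² ≤ (1 + (L/π)²)∫(u')²; dividing yields the same α.) With (π/L)² = 9*π^2/4 and c = -48/5, the largest admissible constant is α = ((π/L)² + c)/((π/L)² + 1).
Simplifying, α = 3*(-64 + 15*π^2)/(5*(4 + 9*π^2)).


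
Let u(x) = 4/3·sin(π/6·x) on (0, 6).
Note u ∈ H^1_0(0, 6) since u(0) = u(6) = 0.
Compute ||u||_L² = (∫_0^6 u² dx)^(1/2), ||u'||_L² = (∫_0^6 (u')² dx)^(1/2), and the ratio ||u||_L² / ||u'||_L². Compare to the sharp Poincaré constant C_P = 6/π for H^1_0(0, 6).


||u||_L² / ||u'||_L² = 6/π = C_P.

u(x) = 4/3·sin(π/6·x), so u'(x) = 2*π*cos(π*x/6)/9.
Writing u(x) = A·sin(kπx/L) with A = 4/3 and k = 1, use ∫_0^L sin²(kπx/L) dx = L/2 and ∫_0^L cos²(kπx/L) dx = L/2.
u² = 16/9·sin²(π/6·x) and (u')² = 4*π^2/81·cos²(π/6·x), and each of sin², cos² integrates to L/2 = 3 over (0, 6).
∫_0^6 u² dx = 16/3, so ||u||_L² = 4*sqrt(3)/3.
∫_0^6 (u')² dx = 4*π^2/27, so ||u'||_L² = 2*sqrt(3)*π/9.
Ratio ||u||_L² / ||u'||_L² = 6/π.
Sharp Poincaré constant on H^1_0(0, 6) is C_P = L/π = 6/π, achieved by sin(π/6·x).
This is the k = 1 eigenfunction (up to amplitude), so the ratio equals the sharp Poincaré constant exactly.


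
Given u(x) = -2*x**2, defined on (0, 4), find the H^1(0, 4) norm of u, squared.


||u||_{H^1}^2 = 17408/15

The H^1 norm (squared) on an interval (0, L) is
  ||u||_{H^1}^2 = ∫_0^L u(x)^2 dx + ∫_0^L u'(x)^2 dx.
Compute u'(x) = -4*x.
Then u(x)^2 = 4*x**4 and u'(x)^2 = 16*x**2.
Integrate each monomial from 0 to 4 using ∫_0^4 c·x^n dx = c·4^(n+1)/(n+1):
  ∫_0^4 u(x)^2 dx = ∫_0^4 (4*x^4) dx. Term by term:
    ∫_0^4 4*x^4 dx = 4096/5.
  ∫_0^4 u'(x)^2 dx = ∫_0^4 (16*x^2) dx. Term by term:
    ∫_0^4 16*x^2 dx = 1024/3.
Adding: ||u||_{H^1}^2 = 4096/5 + 1024/3 = 17408/15.


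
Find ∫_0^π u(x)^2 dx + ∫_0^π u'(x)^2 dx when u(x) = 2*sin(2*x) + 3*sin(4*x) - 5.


||u||_{H^1(0,π)}^2 = 223*π/2

u'(x) = 4*cos(2*x) + 12*cos(4*x).
Expand u² and (u')² and integrate term by term on (0, π), using: for integers n ≥ 1, ∫_0^π sin²(nx) dx = ∫_0^π cos²(nx) dx = π/2; for n ≠ n', ∫_0^π sin(nx)sin(n'x) dx = ∫_0^π cos(nx)cos(n'x) dx = 0; and by product-to-sum, ∫_0^π sin(nx)cos(n'x) dx = ½∫_0^π [sin((n+n')x) + sin((n−n')x)] dx, which is 0 when n+n' is even and 2n/(n²−n'²) when n+n' is odd (it need not vanish on (0, π)). For the constant mode: ∫_0^π 1 dx = π, ∫_0^π cos(nx) dx = 0, ∫_0^π sin(nx) dx = (1−(−1)^n)/n.
  u² squared terms: (-5)²·∫1 dx = 25·π = 25*π;  (2)²·∫sin(2x)² dx = 4·π/2 = 2*π;  (3)²·∫sin(4x)² dx = 9·π/2 = 9*π/2.
  u² cross terms: 2·(-5)·(2)·∫1·sin(2x) dx = -20·(0) = 0;  2·(-5)·(3)·∫1·sin(4x) dx = -30·(0) = 0;  2·(2)·(3)·∫sin(2x)·sin(4x) dx = 12·(0) = 0.
  So ∫_0^π u² dx = 25*π + 2*π + 9*π/2 + 0 + 0 + 0 = 63*π/2.
  (u')² squared terms: (4)²·∫cos(2x)² dx = 16·π/2 = 8*π;  (12)²·∫cos(4x)² dx = 144·π/2 = 72*π.
  (u')² cross terms: 2·(4)·(12)·∫cos(2x)·cos(4x) dx = 96·(0) = 0.
  So ∫_0^π (u')² dx = 8*π + 72*π + 0 = 80*π.
||u||_{H^1}^2 = (63*π/2) + (80*π) = 223*π/2.


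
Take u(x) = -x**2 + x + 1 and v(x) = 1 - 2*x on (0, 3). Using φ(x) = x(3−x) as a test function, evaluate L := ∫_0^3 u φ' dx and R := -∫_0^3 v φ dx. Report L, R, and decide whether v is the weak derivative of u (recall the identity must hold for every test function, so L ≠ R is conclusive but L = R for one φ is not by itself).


LHS = 9, RHS = 9. Yes, v = u' weakly.

u(x) = -x**2 + x + 1, classical derivative u'(x) = 1 - 2*x.
φ(x) = x(3−x), so φ'(x) = 3 - 2*x.
Note φ(0) = φ(3) = 0, so the boundary term u·φ vanishes.
LHS = ∫_0^3 u(x) φ'(x) dx = ∫_0^3 (2*x^3 - 5*x^2 + x + 3) dx. Term by term:
  ∫_0^3 2*x^3 dx = 81/2;  ∫_0^3 -5*x^2 dx = -45;  ∫_0^3 x dx = 9/2;
  ∫_0^3 3 dx = 9.
Sum: 81/2 − 45 + 9/2 + 9 = 9.
So LHS = 9.
∫_0^3 v(x) φ(x) dx = ∫_0^3 (2*x^3 - 7*x^2 + 3*x) dx. Term by term:
  ∫_0^3 2*x^3 dx = 81/2;  ∫_0^3 -7*x^2 dx = -63;  ∫_0^3 3*x dx = 27/2.
Sum: 81/2 − 63 + 27/2 = -9.
So RHS = -∫_0^3 v(x) φ(x) dx = 9.
LHS = RHS, so the identity holds for this test φ.
Moreover u is smooth here and v(x) = u'(x) = 1 - 2*x pointwise, so the identity holds for every test function. Hence v is the weak derivative of u.


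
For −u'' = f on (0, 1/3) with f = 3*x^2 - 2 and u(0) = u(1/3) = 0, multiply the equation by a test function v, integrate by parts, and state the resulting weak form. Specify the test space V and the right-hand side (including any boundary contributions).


V = H^1_0(0, 1/3) (so v(0) = v(1/3) = 0); weak form: ∫_0^1/3 u'v' dx = ∫_0^1/3 (3*x^2 - 2) v dx for all v ∈ V.

Multiply both sides by a test function v and integrate from 0 to 1/3:
  ∫_0^1/3 −u''(x) v(x) dx = ∫_0^1/3 f(x) v(x) dx.
Integrate the LHS by parts once:
  ∫_0^1/3 −u'' v dx = −[u'(x) v(x)]_0^1/3 + ∫_0^1/3 u'(x) v'(x) dx.
Thus ∫_0^1/3 u'(x) v'(x) dx = ∫_0^1/3 f(x) v(x) dx + [u'(x) v(x)]_0^1/3.
Choose V so that boundary terms are either known or forced to vanish.
u is Dirichlet: u(0) = u(1/3) = 0. Let V = H^1_0(0, 1/3); then v(0) = v(1/3) = 0, and [u' v]_0^1/3 = 0.
Weak formulation: find u (satisfying any essential BC) such that ∫_0^1/3 u'(x) v'(x) dx = ∫_0^1/3 f v dx for all v ∈ V.
Substituting f(x) = 3*x^2 - 2, the right-hand side is ∫_0^1/3 (3*x^2 - 2) v dx.


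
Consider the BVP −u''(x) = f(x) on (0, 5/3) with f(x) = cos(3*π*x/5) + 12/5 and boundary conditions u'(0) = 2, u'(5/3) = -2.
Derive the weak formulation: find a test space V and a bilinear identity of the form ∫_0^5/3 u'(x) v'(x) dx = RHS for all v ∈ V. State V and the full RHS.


V = H^1(0, 5/3) (v unrestricted at boundary; u is determined up to an additive constant); weak form: ∫_0^5/3 u'v' dx = ∫_0^5/3 (cos(3*π*x/5) + 12/5) v dx − 2·v(5/3) − 2·v(0) for all v ∈ V.

Multiply both sides by a test function v and integrate from 0 to 5/3:
  ∫_0^5/3 −u''(x) v(x) dx = ∫_0^5/3 f(x) v(x) dx.
Integrate the LHS by parts once:
  ∫_0^5/3 −u'' v dx = −[u'(x) v(x)]_0^5/3 + ∫_0^5/3 u'(x) v'(x) dx.
Thus ∫_0^5/3 u'(x) v'(x) dx = ∫_0^5/3 f(x) v(x) dx + [u'(x) v(x)]_0^5/3.
Choose V so that boundary terms are either known or forced to vanish.
u has inhomogeneous Neumann u'(0) = 2, u'(5/3) = -2. [u' v]_0^5/3 = (-2)·v(5/3) − (2)·v(0) = − 2·v(5/3) − 2·v(0). Take V = H^1(0, 5/3); boundary term becomes part of RHS.
Weak formulation: find u (satisfying any essential BC) such that ∫_0^5/3 u'(x) v'(x) dx = ∫_0^5/3 f v dx − 2·v(5/3) − 2·v(0) for all v ∈ V (Neumann data are natural BCs: they enter the RHS as boundary terms).
Substituting f(x) = cos(3*π*x/5) + 12/5, the right-hand side is ∫_0^5/3 (cos(3*π*x/5) + 12/5) v dx − 2·v(5/3) − 2·v(0).
Compatibility check (pure Neumann): taking v ≡ 1 ∈ V gives 0 = ∫_0^5/3 f dx + (-2) − (2), i.e. ∫_0^5/3 f dx must equal u'(0) − u'(5/3) = 4. Indeed ∫_0^5/3 (cos(3*π*x/5) + 12/5) dx = 4, so the data are compatible. The solution is then unique only up to an additive constant (fix it e.g. by requiring ∫_0^5/3 u dx = 0).


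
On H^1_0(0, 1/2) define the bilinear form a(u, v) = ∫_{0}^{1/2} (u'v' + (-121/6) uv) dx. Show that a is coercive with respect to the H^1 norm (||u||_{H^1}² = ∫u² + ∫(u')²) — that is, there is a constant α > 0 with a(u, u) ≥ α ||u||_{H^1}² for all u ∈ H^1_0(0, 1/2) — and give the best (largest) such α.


α = (-121 + 24*π^2)/(6*(1 + 4*π^2))

Coercivity of a(·,·) on H^1_0(0, 1/2) means a(u, u) ≥ α ||u||_{H^1}² for every u ∈ H^1_0.
The interval has length L = 1/2, and Poincaré/coercivity depend only on L. Here a(u, u) = ∫(u')² + (-121/6)·∫u².
Here c = -121/6 < 0 with |c| < (π/L)² = 4*π^2, so coercivity still holds. The condition a(u,u) ≥ α||u||_{H^1}² reads (1−α)∫(u')² ≥ (α−c)∫u². Any admissible α is ≤ 1 (rapidly oscillating u have ∫u²/∫(u')² → 0), and α = 1 would force 0 ≥ (1−c)∫u², impossible since c < 1; so 1−α > 0. By the sharp Poincaré inequality on H^1_0 of an interval of length L, ∫(u')² ≥ (π/L)²∫u² with equality for the first sine mode sin(π(x−x₀)/L) (x₀ the left endpoint), so the inequality holds for all u iff (1−α)(π/L)² ≥ α − c, i.e. α ≤ ((π/L)² + c)/((π/L)² + 1) = (1 + c(L/π)²)/(1 + (L/π)²). (Direct route, valid since c ≤ 0: Poincaré gives c∫u² ≥ c(L/π)²∫(u')², so a(u,u) ≥ (1 + c(L/π)²)∫(u')², while ||u||_{H^1}² ≤ (1 + (L/π)²)∫(u')²; dividing yields the same α.) With (π/L)² = 4*π^2 and c = -121/6, the largest admissible constant is α = ((π/L)² + c)/((π/L)² + 1).
Simplifying, α = (-121 + 24*π^2)/(6*(1 + 4*π^2)).


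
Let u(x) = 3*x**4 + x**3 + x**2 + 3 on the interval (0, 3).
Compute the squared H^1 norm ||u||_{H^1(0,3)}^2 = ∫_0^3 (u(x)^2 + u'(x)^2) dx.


||u||_{H^1}^2 = 11892519/140

The H^1 norm (squared) on an interval (0, L) is
  ||u||_{H^1}^2 = ∫_0^L u(x)^2 dx + ∫_0^L u'(x)^2 dx.
Compute u'(x) = 12*x**3 + 3*x**2 + 2*x.
Then u(x)^2 = 9*x**8 + 6*x**7 + 7*x**6 + 2*x**5 + 19*x**4 + 6*x**3 + 6*x**2 + 9 and u'(x)^2 = 144*x**6 + 72*x**5 + 57*x**4 + 12*x**3 + 4*x**2.
Integrate each monomial from 0 to 3 using ∫_0^3 c·x^n dx = c·3^(n+1)/(n+1):
  ∫_0^3 u(x)^2 dx = ∫_0^3 (9*x^8 + 6*x^7 + 7*x^6 + 2*x^5 + 19*x^4 + 6*x^3 + 6*x^2 + 9) dx. Term by term:
    ∫_0^3 9*x^8 dx = 19683;  ∫_0^3 6*x^7 dx = 19683/4;  ∫_0^3 7*x^6 dx = 2187;
    ∫_0^3 2*x^5 dx = 243;  ∫_0^3 19*x^4 dx = 4617/5;  ∫_0^3 6*x^3 dx = 243/2;
    ∫_0^3 6*x^2 dx = 54;  ∫_0^3 9 dx = 27.
  Sum: 19683 + 19683/4 + 2187 + 243 + 4617/5 + 243/2 + 54 + 27 = 563193/20.
  ∫_0^3 u'(x)^2 dx = ∫_0^3 (144*x^6 + 72*x^5 + 57*x^4 + 12*x^3 + 4*x^2) dx. Term by term:
    ∫_0^3 144*x^6 dx = 314928/7;  ∫_0^3 72*x^5 dx = 8748;  ∫_0^3 57*x^4 dx = 13851/5;
    ∫_0^3 12*x^3 dx = 243;  ∫_0^3 4*x^2 dx = 36.
  Sum: 314928/7 + 8748 + 13851/5 + 243 + 36 = 1987542/35.
Adding: ||u||_{H^1}^2 = 563193/20 + 1987542/35 = 11892519/140.


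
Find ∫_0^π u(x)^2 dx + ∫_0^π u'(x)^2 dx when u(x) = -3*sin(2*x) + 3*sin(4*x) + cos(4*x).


||u||_{H^1(0,π)}^2 = 215*π/2

u'(x) = -4*sin(4*x) - 6*cos(2*x) + 12*cos(4*x).
Expand u² and (u')² and integrate term by term on (0, π), using: for integers n ≥ 1, ∫_0^π sin²(nx) dx = ∫_0^π cos²(nx) dx = π/2; for n ≠ n', ∫_0^π sin(nx)sin(n'x) dx = ∫_0^π cos(nx)cos(n'x) dx = 0; and by product-to-sum, ∫_0^π sin(nx)cos(n'x) dx = ½∫_0^π [sin((n+n')x) + sin((n−n')x)] dx, which is 0 when n+n' is even and 2n/(n²−n'²) when n+n' is odd (it need not vanish on (0, π)).
  u² squared terms: (-3)²·∫sin(2x)² dx = 9·π/2 = 9*π/2;  (3)²·∫sin(4x)² dx = 9·π/2 = 9*π/2;  (1)²·∫cos(4x)² dx = 1·π/2 = π/2.
  u² cross terms: 2·(-3)·(3)·∫sin(2x)·sin(4x) dx = -18·(0) = 0;  2·(-3)·(1)·∫sin(2x)·cos(4x) dx = -6·(0) = 0;  2·(3)·(1)·∫sin(4x)·cos(4x) dx = 6·(0) = 0.
  So ∫_0^π u² dx = 9*π/2 + 9*π/2 + π/2 + 0 + 0 + 0 = 19*π/2.
  (u')² squared terms: (-6)²·∫cos(2x)² dx = 36·π/2 = 18*π;  (-4)²·∫sin(4x)² dx = 16·π/2 = 8*π;  (12)²·∫cos(4x)² dx = 144·π/2 = 72*π.
  (u')² cross terms: 2·(-6)·(-4)·∫cos(2x)·sin(4x) dx = 48·(0) = 0;  2·(-6)·(12)·∫cos(2x)·cos(4x) dx = -144·(0) = 0;  2·(-4)·(12)·∫sin(4x)·cos(4x) dx = -96·(0) = 0.
  So ∫_0^π (u')² dx = 18*π + 8*π + 72*π + 0 + 0 + 0 = 98*π.
||u||_{H^1}^2 = (19*π/2) + (98*π) = 215*π/2.


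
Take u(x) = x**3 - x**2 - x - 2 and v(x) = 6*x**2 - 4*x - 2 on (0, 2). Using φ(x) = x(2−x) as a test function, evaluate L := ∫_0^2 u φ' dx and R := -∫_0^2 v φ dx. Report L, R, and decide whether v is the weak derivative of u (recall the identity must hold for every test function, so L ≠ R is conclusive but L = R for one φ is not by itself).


LHS = -4/5, RHS = -8/5. No, v is not the weak derivative of u.

u(x) = x**3 - x**2 - x - 2, classical derivative u'(x) = 3*x**2 - 2*x - 1.
φ(x) = x(2−x), so φ'(x) = 2 - 2*x.
Note φ(0) = φ(2) = 0, so the boundary term u·φ vanishes.
LHS = ∫_0^2 u(x) φ'(x) dx = ∫_0^2 (-2*x^4 + 4*x^3 + 2*x - 4) dx. Term by term:
  ∫_0^2 -2*x^4 dx = -64/5;  ∫_0^2 4*x^3 dx = 16;  ∫_0^2 2*x dx = 4;
  ∫_0^2 -4 dx = -8.
Sum: -64/5 + 16 + 4 − 8 = -4/5.
So LHS = -4/5.
∫_0^2 v(x) φ(x) dx = ∫_0^2 (-6*x^4 + 16*x^3 - 6*x^2 - 4*x) dx. Term by term:
  ∫_0^2 -6*x^4 dx = -192/5;  ∫_0^2 16*x^3 dx = 64;  ∫_0^2 -6*x^2 dx = -16;
  ∫_0^2 -4*x dx = -8.
Sum: -192/5 + 64 − 16 − 8 = 8/5.
So RHS = -∫_0^2 v(x) φ(x) dx = -8/5.
LHS − RHS = 4/5 ≠ 0, so the identity fails.
(For a valid weak derivative the identity must hold for EVERY test function, in particular this one. The failure shows v is NOT the weak derivative of u.)
Correct weak derivative would be u'(x) = 3*x**2 - 2*x - 1.


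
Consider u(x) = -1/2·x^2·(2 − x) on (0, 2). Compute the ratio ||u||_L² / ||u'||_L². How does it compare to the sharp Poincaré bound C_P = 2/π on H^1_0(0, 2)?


||u||_L² / ||u'||_L² = sqrt(14)/7 < C_P = 2/π.

u(x) = -1/2·x^2·(2 − x), so u'(x) = x*(3*x - 4)/2.
u(x) = -1/2·x^2·(2 − x) vanishes at x = 0 and x = 2, so u ∈ H^1_0(0, 2). Differentiate via the product rule and integrate the resulting polynomials term by term.
  ∫_0^2 u² dx = ∫_0^2 (x^6/4 - x^5 + x^4) dx. Term by term:
    ∫_0^2 x^6/4 dx = 32/7;  ∫_0^2 -x^5 dx = -32/3;  ∫_0^2 x^4 dx = 32/5.
  Sum: 32/7 − 32/3 + 32/5 = 32/105.
  ∫_0^2 (u')² dx = ∫_0^2 (9*x^4/4 - 6*x^3 + 4*x^2) dx. Term by term:
    ∫_0^2 9*x^4/4 dx = 72/5;  ∫_0^2 -6*x^3 dx = -24;  ∫_0^2 4*x^2 dx = 32/3.
  Sum: 72/5 − 24 + 32/3 = 16/15.
∫_0^2 u² dx = 32/105, so ||u||_L² = 4*sqrt(210)/105.
∫_0^2 (u')² dx = 16/15, so ||u'||_L² = 4*sqrt(15)/15.
Ratio ||u||_L² / ||u'||_L² = sqrt(14)/7.
Sharp Poincaré constant on H^1_0(0, 2) is C_P = L/π = 2/π, achieved by sin(π/2·x).
A polynomial bump cannot attain the sharp Poincaré constant (only the first sine eigenfunction does), so the ratio is strictly less than C_P, consistent with ||u||_L² ≤ C_P ||u'||_L².


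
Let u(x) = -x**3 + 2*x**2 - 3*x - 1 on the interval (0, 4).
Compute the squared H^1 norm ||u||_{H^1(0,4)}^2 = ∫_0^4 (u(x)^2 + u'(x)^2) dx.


||u||_{H^1}^2 = 215576/105

The H^1 norm (squared) on an interval (0, L) is
  ||u||_{H^1}^2 = ∫_0^L u(x)^2 dx + ∫_0^L u'(x)^2 dx.
Compute u'(x) = -3*x**2 + 4*x - 3.
Then u(x)^2 = x**6 - 4*x**5 + 10*x**4 - 10*x**3 + 5*x**2 + 6*x + 1 and u'(x)^2 = 9*x**4 - 24*x**3 + 34*x**2 - 24*x + 9.
Integrate each monomial from 0 to 4 using ∫_0^4 c·x^n dx = c·4^(n+1)/(n+1):
  ∫_0^4 u(x)^2 dx = ∫_0^4 (x^6 - 4*x^5 + 10*x^4 - 10*x^3 + 5*x^2 + 6*x + 1) dx. Term by term:
    ∫_0^4 x^6 dx = 16384/7;  ∫_0^4 -4*x^5 dx = -8192/3;  ∫_0^4 10*x^4 dx = 2048;
    ∫_0^4 -10*x^3 dx = -640;  ∫_0^4 5*x^2 dx = 320/3;  ∫_0^4 6*x dx = 48;
    ∫_0^4 1 dx = 4.
  Sum: 16384/7 − 8192/3 + 2048 − 640 + 320/3 + 48 + 4 = 8236/7.
  ∫_0^4 u'(x)^2 dx = ∫_0^4 (9*x^4 - 24*x^3 + 34*x^2 - 24*x + 9) dx. Term by term:
    ∫_0^4 9*x^4 dx = 9216/5;  ∫_0^4 -24*x^3 dx = -1536;  ∫_0^4 34*x^2 dx = 2176/3;
    ∫_0^4 -24*x dx = -192;  ∫_0^4 9 dx = 36.
  Sum: 9216/5 − 1536 + 2176/3 − 192 + 36 = 13148/15.
Adding: ||u||_{H^1}^2 = 8236/7 + 13148/15 = 215576/105.


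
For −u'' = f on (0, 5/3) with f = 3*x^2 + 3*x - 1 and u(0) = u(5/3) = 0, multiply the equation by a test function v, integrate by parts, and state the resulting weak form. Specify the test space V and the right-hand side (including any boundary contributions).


V = H^1_0(0, 5/3) (so v(0) = v(5/3) = 0); weak form: ∫_0^5/3 u'v' dx = ∫_0^5/3 (3*x^2 + 3*x - 1) v dx for all v ∈ V.

Multiply both sides by a test function v and integrate from 0 to 5/3:
  ∫_0^5/3 −u''(x) v(x) dx = ∫_0^5/3 f(x) v(x) dx.
Integrate the LHS by parts once:
  ∫_0^5/3 −u'' v dx = −[u'(x) v(x)]_0^5/3 + ∫_0^5/3 u'(x) v'(x) dx.
Thus ∫_0^5/3 u'(x) v'(x) dx = ∫_0^5/3 f(x) v(x) dx + [u'(x) v(x)]_0^5/3.
Choose V so that boundary terms are either known or forced to vanish.
u is Dirichlet: u(0) = u(5/3) = 0. Let V = H^1_0(0, 5/3); then v(0) = v(5/3) = 0, and [u' v]_0^5/3 = 0.
Weak formulation: find u (satisfying any essential BC) such that ∫_0^5/3 u'(x) v'(x) dx = ∫_0^5/3 f v dx for all v ∈ V.
Substituting f(x) = 3*x^2 + 3*x - 1, the right-hand side is ∫_0^5/3 (3*x^2 + 3*x - 1) v dx.


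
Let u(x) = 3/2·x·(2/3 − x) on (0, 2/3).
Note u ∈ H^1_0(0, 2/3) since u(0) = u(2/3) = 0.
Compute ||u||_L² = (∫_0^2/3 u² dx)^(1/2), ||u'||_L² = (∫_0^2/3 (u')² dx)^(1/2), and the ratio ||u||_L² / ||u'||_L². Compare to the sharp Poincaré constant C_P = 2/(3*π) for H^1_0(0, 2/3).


||u||_L² / ||u'||_L² = sqrt(10)/15 < C_P = 2/(3*π).

u(x) = 3/2·x·(2/3 − x), so u'(x) = 1 - 3*x.
u(x) = 3/2·x·(2/3 − x) vanishes at x = 0 and x = 2/3, so u ∈ H^1_0(0, 2/3). Differentiate via the product rule and integrate the resulting polynomials term by term.
  ∫_0^2/3 u² dx = ∫_0^2/3 (9*x^4/4 - 3*x^3 + x^2) dx. Term by term:
    ∫_0^2/3 9*x^4/4 dx = 8/135;  ∫_0^2/3 -3*x^3 dx = -4/27;  ∫_0^2/3 x^2 dx = 8/81.
  Sum: 8/135 − 4/27 + 8/81 = 4/405.
  ∫_0^2/3 (u')² dx = ∫_0^2/3 (9*x^2 - 6*x + 1) dx. Term by term:
    ∫_0^2/3 9*x^2 dx = 8/9;  ∫_0^2/3 -6*x dx = -4/3;  ∫_0^2/3 1 dx = 2/3.
  Sum: 8/9 − 4/3 + 2/3 = 2/9.
∫_0^2/3 u² dx = 4/405, so ||u||_L² = 2*sqrt(5)/45.
∫_0^2/3 (u')² dx = 2/9, so ||u'||_L² = sqrt(2)/3.
Ratio ||u||_L² / ||u'||_L² = sqrt(10)/15.
Sharp Poincaré constant on H^1_0(0, 2/3) is C_P = L/π = 2/(3*π), achieved by sin(3*π/2·x).
A polynomial bump cannot attain the sharp Poincaré constant (only the first sine eigenfunction does), so the ratio is strictly less than C_P, consistent with ||u||_L² ≤ C_P ||u'||_L².


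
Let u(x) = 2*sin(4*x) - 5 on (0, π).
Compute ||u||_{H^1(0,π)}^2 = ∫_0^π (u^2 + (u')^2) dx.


||u||_{H^1(0,π)}^2 = 59*π

u'(x) = 8*cos(4*x).
Expand u² and (u')² and integrate term by term on (0, π), using: for integers n ≥ 1, ∫_0^π sin²(nx) dx = ∫_0^π cos²(nx) dx = π/2; for n ≠ n', ∫_0^π sin(nx)sin(n'x) dx = ∫_0^π cos(nx)cos(n'x) dx = 0; and by product-to-sum, ∫_0^π sin(nx)cos(n'x) dx = ½∫_0^π [sin((n+n')x) + sin((n−n')x)] dx, which is 0 when n+n' is even and 2n/(n²−n'²) when n+n' is odd (it need not vanish on (0, π)). For the constant mode: ∫_0^π 1 dx = π, ∫_0^π cos(nx) dx = 0, ∫_0^π sin(nx) dx = (1−(−1)^n)/n.
  u² squared terms: (-5)²·∫1 dx = 25·π = 25*π;  (2)²·∫sin(4x)² dx = 4·π/2 = 2*π.
  u² cross terms: 2·(-5)·(2)·∫1·sin(4x) dx = -20·(0) = 0.
  So ∫_0^π u² dx = 25*π + 2*π + 0 = 27*π.
  (u')² squared terms: (8)²·∫cos(4x)² dx = 64·π/2 = 32*π.
  So ∫_0^π (u')² dx = 32*π.
||u||_{H^1}^2 = (27*π) + (32*π) = 59*π.


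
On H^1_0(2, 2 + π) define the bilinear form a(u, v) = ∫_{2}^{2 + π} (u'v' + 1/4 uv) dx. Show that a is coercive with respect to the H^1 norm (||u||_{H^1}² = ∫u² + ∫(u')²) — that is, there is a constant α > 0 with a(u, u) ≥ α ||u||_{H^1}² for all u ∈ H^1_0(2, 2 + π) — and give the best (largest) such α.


α = 5/8

Coercivity of a(·,·) on H^1_0(2, 2 + π) means a(u, u) ≥ α ||u||_{H^1}² for every u ∈ H^1_0.
The interval has length L = π, and Poincaré/coercivity depend only on L. Here a(u, u) = ∫(u')² + (1/4)·∫u².
Here 0 < c = 1/4 < 1. The condition a(u,u) ≥ α||u||_{H^1}² reads (1−α)∫(u')² ≥ (α−c)∫u². Any admissible α is ≤ 1 (rapidly oscillating u have ∫u²/∫(u')² → 0), and α = 1 would force 0 ≥ (1−c)∫u², impossible since c < 1; so 1−α > 0. By the sharp Poincaré inequality on H^1_0 of an interval of length L, ∫(u')² ≥ (π/L)²∫u² with equality for the first sine mode sin(π(x−x₀)/L) (x₀ the left endpoint), so the inequality holds for all u iff (1−α)(π/L)² ≥ α − c, i.e. α ≤ ((π/L)² + c)/((π/L)² + 1) = (1 + c(L/π)²)/(1 + (L/π)²). With (π/L)² = 1 and c = 1/4, the largest admissible constant is α = ((π/L)² + c)/((π/L)² + 1).
Simplifying, α = 5/8.


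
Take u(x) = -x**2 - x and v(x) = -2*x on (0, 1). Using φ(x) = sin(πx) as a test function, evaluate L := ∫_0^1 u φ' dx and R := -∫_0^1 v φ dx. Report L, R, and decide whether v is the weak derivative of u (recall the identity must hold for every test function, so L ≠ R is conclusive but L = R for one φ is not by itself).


LHS = 4/π, RHS = 2/π. No, v is not the weak derivative of u.

u(x) = -x**2 - x, classical derivative u'(x) = -2*x - 1.
φ(x) = sin(πx), so φ'(x) = π*cos(π*x).
Note φ(0) = φ(1) = 0, so the boundary term u·φ vanishes.
LHS = ∫_0^1 u(x) φ'(x) dx = ∫_0^1 (-π*x^2*cos(π*x) - π*x*cos(π*x)) dx. Term by term:
  ∫_0^1 -π*x*cos(π*x) dx = 2/π;  ∫_0^1 -π*x^2*cos(π*x) dx = 2/π.
Sum: 2/π + 2/π = 4/π.
So LHS = 4/π.
∫_0^1 v(x) φ(x) dx = ∫_0^1 (-2*x*sin(π*x)) dx. Term by term:
  ∫_0^1 -2*x*sin(π*x) dx = -2/π.
So RHS = -∫_0^1 v(x) φ(x) dx = 2/π.
LHS − RHS = 2/π ≠ 0, so the identity fails.
(For a valid weak derivative the identity must hold for EVERY test function, in particular this one. The failure shows v is NOT the weak derivative of u.)
Correct weak derivative would be u'(x) = -2*x - 1.


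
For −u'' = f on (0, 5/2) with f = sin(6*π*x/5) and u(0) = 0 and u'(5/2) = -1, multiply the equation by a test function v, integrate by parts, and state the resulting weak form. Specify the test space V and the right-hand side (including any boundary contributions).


V = {v ∈ H^1(0, 5/2) : v(0) = 0} (test functions vanish at x = 0 where u is specified); weak form: ∫_0^5/2 u'v' dx = ∫_0^5/2 (sin(6*π*x/5)) v dx − v(5/2) for all v ∈ V.

Multiply both sides by a test function v and integrate from 0 to 5/2:
  ∫_0^5/2 −u''(x) v(x) dx = ∫_0^5/2 f(x) v(x) dx.
Integrate the LHS by parts once:
  ∫_0^5/2 −u'' v dx = −[u'(x) v(x)]_0^5/2 + ∫_0^5/2 u'(x) v'(x) dx.
Thus ∫_0^5/2 u'(x) v'(x) dx = ∫_0^5/2 f(x) v(x) dx + [u'(x) v(x)]_0^5/2.
Choose V so that boundary terms are either known or forced to vanish.
Mixed BC: u(0) = 0 (Dirichlet) and u'(5/2) = -1 (Neumann). Define V = {v ∈ H^1(0, 5/2) : v(0) = 0}. Then [u' v]_0^5/2 = u'(5/2)·v(5/2) − u'(0)·0 = − v(5/2).
Weak formulation: find u (satisfying any essential BC) such that ∫_0^5/2 u'(x) v'(x) dx = ∫_0^5/2 f v dx − v(5/2) for all v ∈ V (Dirichlet at 0 absorbed into V; Neumann datum at x = 5/2 contributes the boundary term).
Substituting f(x) = sin(6*π*x/5), the right-hand side is ∫_0^5/2 (sin(6*π*x/5)) v dx − v(5/2).


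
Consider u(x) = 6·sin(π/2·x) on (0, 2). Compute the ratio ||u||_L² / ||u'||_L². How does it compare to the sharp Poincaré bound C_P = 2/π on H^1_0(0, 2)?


||u||_L² / ||u'||_L² = 2/π = C_P.

u(x) = 6·sin(π/2·x), so u'(x) = 3*π*cos(π*x/2).
Writing u(x) = A·sin(kπx/L) with A = 6 and k = 1, use ∫_0^L sin²(kπx/L) dx = L/2 and ∫_0^L cos²(kπx/L) dx = L/2.
u² = 36·sin²(π/2·x) and (u')² = 9*π^2·cos²(π/2·x), and each of sin², cos² integrates to L/2 = 1 over (0, 2).
∫_0^2 u² dx = 36, so ||u||_L² = 6.
∫_0^2 (u')² dx = 9*π^2, so ||u'||_L² = 3*π.
Ratio ||u||_L² / ||u'||_L² = 2/π.
Sharp Poincaré constant on H^1_0(0, 2) is C_P = L/π = 2/π, achieved by sin(π/2·x).
This is the k = 1 eigenfunction (up to amplitude), so the ratio equals the sharp Poincaré constant exactly.


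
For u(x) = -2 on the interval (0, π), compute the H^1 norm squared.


||u||_{H^1(0,π)}^2 = 4*π

u'(x) = 0.
Expand u² and (u')² and integrate term by term on (0, π), using: for integers n ≥ 1, ∫_0^π sin²(nx) dx = ∫_0^π cos²(nx) dx = π/2; for n ≠ n', ∫_0^π sin(nx)sin(n'x) dx = ∫_0^π cos(nx)cos(n'x) dx = 0; and by product-to-sum, ∫_0^π sin(nx)cos(n'x) dx = ½∫_0^π [sin((n+n')x) + sin((n−n')x)] dx, which is 0 when n+n' is even and 2n/(n²−n'²) when n+n' is odd (it need not vanish on (0, π)). For the constant mode: ∫_0^π 1 dx = π, ∫_0^π cos(nx) dx = 0, ∫_0^π sin(nx) dx = (1−(−1)^n)/n.
  u² squared terms: (-2)²·∫1 dx = 4·π = 4*π.
  So ∫_0^π u² dx = 4*π.
  u' ≡ 0, so ∫_0^π (u')² dx = 0.
||u||_{H^1}^2 = (4*π) + (0) = 4*π.


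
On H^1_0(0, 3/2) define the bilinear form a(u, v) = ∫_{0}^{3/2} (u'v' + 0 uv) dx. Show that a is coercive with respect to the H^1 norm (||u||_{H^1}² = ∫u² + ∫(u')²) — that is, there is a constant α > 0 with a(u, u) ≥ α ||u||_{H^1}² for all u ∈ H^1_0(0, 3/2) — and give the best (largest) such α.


α = 4*π^2/(9 + 4*π^2)

Coercivity of a(·,·) on H^1_0(0, 3/2) means a(u, u) ≥ α ||u||_{H^1}² for every u ∈ H^1_0.
The interval has length L = 3/2, and Poincaré/coercivity depend only on L. Here a(u, u) = ∫(u')² + (0)·∫u².
Here c = 0, so a(u,u) = ∫(u')² alone. The condition a(u,u) ≥ α||u||_{H^1}² reads (1−α)∫(u')² ≥ (α−c)∫u². Any admissible α is ≤ 1 (rapidly oscillating u have ∫u²/∫(u')² → 0), and α = 1 would force 0 ≥ (1−c)∫u², impossible since c < 1; so 1−α > 0. By the sharp Poincaré inequality on H^1_0 of an interval of length L, ∫(u')² ≥ (π/L)²∫u² with equality for the first sine mode sin(π(x−x₀)/L) (x₀ the left endpoint), so the inequality holds for all u iff (1−α)(π/L)² ≥ α − c, i.e. α ≤ ((π/L)² + c)/((π/L)² + 1) = (1 + c(L/π)²)/(1 + (L/π)²). (Direct route, valid since c ≤ 0: Poincaré gives c∫u² ≥ c(L/π)²∫(u')², so a(u,u) ≥ (1 + c(L/π)²)∫(u')², while ||u||_{H^1}² ≤ (1 + (L/π)²)∫(u')²; dividing yields the same α.) With (π/L)² = 4*π^2/9 and c = 0, the largest admissible constant is α = ((π/L)² + c)/((π/L)² + 1).
Simplifying, α = 4*π^2/(9 + 4*π^2).
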